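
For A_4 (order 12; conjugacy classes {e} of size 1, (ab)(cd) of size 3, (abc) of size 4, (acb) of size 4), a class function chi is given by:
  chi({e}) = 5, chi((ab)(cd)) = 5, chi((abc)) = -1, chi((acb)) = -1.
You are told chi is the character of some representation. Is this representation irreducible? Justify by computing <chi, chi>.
Not irreducible (reducible): <chi, chi> = 9 > 1.

Explanation: <chi, chi> = (1/|G|) sum_C |C| * |chi(C)|^2 = (1/12)[1*|5|^2 + 3*|5|^2 + 4*|-1|^2 + 4*|-1|^2]
  = (1/12)[(25) + (75) + (4) + (4)] = 108/12 = 9.
(Exp terms are combined using exp(i*s)*conj(exp(i*t)) = exp(i*(s-t)), and sums of them are collapsed using the identity that for every m > 1 the m distinct m-th roots of unity sum to 0, e.g. 1 + exp(2*I*pi/3) + exp(-2*I*pi/3) = 0.)
A character is irreducible iff <chi, chi> = 1, so this representation is reducible.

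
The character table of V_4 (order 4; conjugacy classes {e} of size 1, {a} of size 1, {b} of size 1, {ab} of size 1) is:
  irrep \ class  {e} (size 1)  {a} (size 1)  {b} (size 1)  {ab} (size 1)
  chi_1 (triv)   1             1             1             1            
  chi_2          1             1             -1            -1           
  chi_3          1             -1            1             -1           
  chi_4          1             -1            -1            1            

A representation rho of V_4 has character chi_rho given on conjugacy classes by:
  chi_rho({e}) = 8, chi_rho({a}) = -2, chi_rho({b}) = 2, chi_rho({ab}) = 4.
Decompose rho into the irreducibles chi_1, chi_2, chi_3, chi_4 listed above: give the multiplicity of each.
Multiplicities: chi_1: 3, chi_2: 0, chi_3: 2, chi_4: 3.

Solution. Use <chi_rho, chi> = (1/|G|) sum_C |C| * chi_rho(C) * conj(chi(C)) with |G| = 4 for each irreducible chi in the table:
  <chi_rho, chi_1> = (1/4)[1*(8)*conj(1) + 1*(-2)*conj(1) + 1*(2)*conj(1) + 1*(4)*conj(1)]
      = (1/4)[(8) + (-2) + (2) + (4)] = 12/4 = 3
  <chi_rho, chi_2> = (1/4)[1*(8)*conj(1) + 1*(-2)*conj(1) + 1*(2)*conj(-1) + 1*(4)*conj(-1)]
      = (1/4)[(8) + (-2) + (-2) + (-4)] = 0/4 = 0
  <chi_rho, chi_3> = (1/4)[1*(8)*conj(1) + 1*(-2)*conj(-1) + 1*(2)*conj(1) + 1*(4)*conj(-1)]
      = (1/4)[(8) + (2) + (2) + (-4)] = 8/4 = 2
  <chi_rho, chi_4> = (1/4)[1*(8)*conj(1) + 1*(-2)*conj(-1) + 1*(2)*conj(-1) + 1*(4)*conj(1)]
      = (1/4)[(8) + (2) + (-2) + (4)] = 12/4 = 3
Dimension check: dim(rho) = sum (mult * dim) = 3*1 + 0*1 + 2*1 + 3*1 = 8 = chi_rho(e) = 8.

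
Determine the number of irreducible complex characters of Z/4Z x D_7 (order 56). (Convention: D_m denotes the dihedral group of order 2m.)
20

Argument: The number of irreducible complex representations of a finite group equals its number of conjugacy classes. For a direct product, #classes(G x H) = #classes(G) * #classes(H). Z/4Z has 4 classes (abelian), D_7 has 5 classes, so 4 * 5 = 20, so Z/4Z x D_7 (order 56) has exactly 20 irreducible complex representations.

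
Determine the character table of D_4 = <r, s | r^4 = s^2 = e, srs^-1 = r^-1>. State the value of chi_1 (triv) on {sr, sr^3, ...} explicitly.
Conjugacy classes: {e} of size 1, {r^2} of size 1, {r^1, r^3} of size 2, {s, sr^2, ...} of size 2, {sr, sr^3, ...} of size 2.
Character table:
  irrep \ class              {e} (size 1)  {r^2} (size 1)  {r^1, r^3} (size 2)  {s, sr^2, ...} (size 2)  {sr, sr^3, ...} (size 2)
  chi_1 (triv)               1             1               1                    1                        1                       
  chi_2 (sign: r->1, s->-1)  1             1               1                    -1                       -1                      
  chi_3 (r->-1, s->1)        1             1               -1                   1                        -1                      
  chi_4 (r->-1, s->-1)       1             1               -1                   -1                       1                       
  chi_5 (2d, j=1)            2             -2              0                    0                        0                       

Spot check: chi_1 (triv) on {sr, sr^3, ...} = 1.

Reasoning: D_4 has order 2*4 = 8 with 5 conjugacy classes, hence 5 irreducibles. Sum of squared dims 1 + 1 + 1 + 1 + 4 = 8 = |G|. Linear characters come from the abelianisation; the 2-dimensional irreps have character r^k -> 2*cos(2*pi*j*k/4), reflections -> 0.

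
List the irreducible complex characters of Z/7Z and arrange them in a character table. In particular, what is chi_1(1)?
Character table of Z/7Z (irreps indexed chi_0,...,chi_6 with chi_k(m) = zeta_7^(k*m), zeta_7 = exp(2*pi*i/7)):
  irrep \ class  {0} (size 1)  {1} (size 1)    {2} (size 1)    {3} (size 1)    {4} (size 1)    {5} (size 1)    {6} (size 1)  
  chi_0          1             1               1               1               1               1               1             
  chi_1          1             exp(2*I*pi/7)   exp(4*I*pi/7)   exp(6*I*pi/7)   exp(-6*I*pi/7)  exp(-4*I*pi/7)  exp(-2*I*pi/7)
  chi_2          1             exp(4*I*pi/7)   exp(-6*I*pi/7)  exp(-2*I*pi/7)  exp(2*I*pi/7)   exp(6*I*pi/7)   exp(-4*I*pi/7)
  chi_3          1             exp(6*I*pi/7)   exp(-2*I*pi/7)  exp(4*I*pi/7)   exp(-4*I*pi/7)  exp(2*I*pi/7)   exp(-6*I*pi/7)
  chi_4          1             exp(-6*I*pi/7)  exp(2*I*pi/7)   exp(-4*I*pi/7)  exp(4*I*pi/7)   exp(-2*I*pi/7)  exp(6*I*pi/7) 
  chi_5          1             exp(-4*I*pi/7)  exp(6*I*pi/7)   exp(2*I*pi/7)   exp(-2*I*pi/7)  exp(-6*I*pi/7)  exp(4*I*pi/7) 
  chi_6          1             exp(-2*I*pi/7)  exp(-4*I*pi/7)  exp(-6*I*pi/7)  exp(6*I*pi/7)   exp(4*I*pi/7)   exp(2*I*pi/7) 

Spot check: chi_1(1) = zeta_7^(1*1) = zeta_7^1 = exp(2*I*pi/7).

Reasoning: Z/7Z is abelian, so all 7 irreducible complex representations are 1-dimensional. They are given by chi_k(m) = zeta_7^(k*m) for k = 0,...,6. Row orthogonality: sum_m chi_k(m) conj(chi_l(m)) = 7 * [k = l].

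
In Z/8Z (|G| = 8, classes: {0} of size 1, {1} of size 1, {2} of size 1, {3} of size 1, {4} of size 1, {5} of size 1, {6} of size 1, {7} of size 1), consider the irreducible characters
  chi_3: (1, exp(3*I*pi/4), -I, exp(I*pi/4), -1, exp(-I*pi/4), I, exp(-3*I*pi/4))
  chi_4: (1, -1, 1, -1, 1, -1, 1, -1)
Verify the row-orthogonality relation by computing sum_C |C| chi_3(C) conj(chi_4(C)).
Sum = 0; so <chi_3, chi_4> = 0 (distinct irreducibles are orthogonal).

Proof sketch: Compute term by term over conjugacy classes (|C| * chi_3(C) * conj(chi_4(C))):
  1*(1)*conj(1) + 1*(exp(3*I*pi/4))*conj(-1) + 1*(-I)*conj(1) + 1*(exp(I*pi/4))*conj(-1) + 1*(-1)*conj(1) + 1*(exp(-I*pi/4))*conj(-1) + 1*(I)*conj(1) + 1*(exp(-3*I*pi/4))*conj(-1)
  = (1) + (-exp(3*I*pi/4)) + (-I) + (-exp(I*pi/4)) + (-1) + (-exp(-I*pi/4)) + (I) + (-exp(-3*I*pi/4))
  = 0.
(Exp terms are combined using exp(i*s)*conj(exp(i*t)) = exp(i*(s-t)), and sums of them are collapsed using the identity that for every m > 1 the m distinct m-th roots of unity sum to 0, e.g. 1 + exp(2*I*pi/3) + exp(-2*I*pi/3) = 0.)
Dividing by |G| = 8 gives 0/8 = 0, matching the row-orthogonality relation <chi_3, chi_4> = [chi_3 = chi_4].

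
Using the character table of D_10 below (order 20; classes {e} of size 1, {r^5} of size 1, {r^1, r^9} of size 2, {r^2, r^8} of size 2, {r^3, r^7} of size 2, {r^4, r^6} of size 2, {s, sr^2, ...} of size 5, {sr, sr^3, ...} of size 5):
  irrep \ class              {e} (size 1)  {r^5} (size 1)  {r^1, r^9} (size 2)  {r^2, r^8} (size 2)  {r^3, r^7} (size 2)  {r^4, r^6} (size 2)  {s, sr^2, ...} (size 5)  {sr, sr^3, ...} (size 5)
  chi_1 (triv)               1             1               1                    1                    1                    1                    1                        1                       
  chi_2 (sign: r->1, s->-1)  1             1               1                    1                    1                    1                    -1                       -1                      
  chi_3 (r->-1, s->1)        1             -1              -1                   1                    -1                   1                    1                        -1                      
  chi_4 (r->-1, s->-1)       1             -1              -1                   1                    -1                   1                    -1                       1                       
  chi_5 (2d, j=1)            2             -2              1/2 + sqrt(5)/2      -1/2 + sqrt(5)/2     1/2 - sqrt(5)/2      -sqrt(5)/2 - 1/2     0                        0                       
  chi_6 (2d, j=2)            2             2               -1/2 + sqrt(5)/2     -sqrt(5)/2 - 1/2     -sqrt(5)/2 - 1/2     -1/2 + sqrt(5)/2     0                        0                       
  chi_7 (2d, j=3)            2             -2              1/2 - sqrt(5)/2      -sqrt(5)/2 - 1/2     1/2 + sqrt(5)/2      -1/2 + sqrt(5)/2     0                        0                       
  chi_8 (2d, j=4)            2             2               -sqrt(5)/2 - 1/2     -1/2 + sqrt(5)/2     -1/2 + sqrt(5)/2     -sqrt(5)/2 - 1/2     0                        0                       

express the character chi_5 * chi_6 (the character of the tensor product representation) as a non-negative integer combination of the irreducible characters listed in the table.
chi_5 tensor chi_6 = chi_5 + chi_7 (all other irreducibles have multiplicity 0).

Justification: The character of a tensor product is the pointwise product (chi_5 * chi_6)(C) = chi_5(C) * chi_6(C):
  {e}: (2)*(2), {r^5}: (-2)*(2), {r^1, r^9}: (1/2 + sqrt(5)/2)*(-1/2 + sqrt(5)/2), {r^2, r^8}: (-1/2 + sqrt(5)/2)*(-sqrt(5)/2 - 1/2), {r^3, r^7}: (1/2 - sqrt(5)/2)*(-sqrt(5)/2 - 1/2), {r^4, r^6}: (-sqrt(5)/2 - 1/2)*(-1/2 + sqrt(5)/2), {s, sr^2, ...}: (0)*(0), {sr, sr^3, ...}: (0)*(0)
so (chi_5 * chi_6) takes values
  {e} -> 4, {r^5} -> -4, {r^1, r^9} -> 1, {r^2, r^8} -> -1, {r^3, r^7} -> 1, {r^4, r^6} -> -1, {s, sr^2, ...} -> 0, {sr, sr^3, ...} -> 0.
Now take the inner product of this character with each irreducible chi from the table, <chi_5*chi_6, chi> = (1/20) sum_C |C| (chi_5*chi_6)(C) conj(chi(C)):
  <chi_5*chi_6, chi_1> = (1/20)[1*(4)*conj(1) + 1*(-4)*conj(1) + 2*(1)*conj(1) + 2*(-1)*conj(1) + 2*(1)*conj(1) + 2*(-1)*conj(1) + 5*(0)*conj(1) + 5*(0)*conj(1)]
      = (1/20)[(4) + (-4) + (2) + (-2) + (2) + (-2) + (0) + (0)] = 0/20 = 0
  <chi_5*chi_6, chi_2> = (1/20)[1*(4)*conj(1) + 1*(-4)*conj(1) + 2*(1)*conj(1) + 2*(-1)*conj(1) + 2*(1)*conj(1) + 2*(-1)*conj(1) + 5*(0)*conj(-1) + 5*(0)*conj(-1)]
      = (1/20)[(4) + (-4) + (2) + (-2) + (2) + (-2) + (0) + (0)] = 0/20 = 0
  <chi_5*chi_6, chi_3> = (1/20)[1*(4)*conj(1) + 1*(-4)*conj(-1) + 2*(1)*conj(-1) + 2*(-1)*conj(1) + 2*(1)*conj(-1) + 2*(-1)*conj(1) + 5*(0)*conj(1) + 5*(0)*conj(-1)]
      = (1/20)[(4) + (4) + (-2) + (-2) + (-2) + (-2) + (0) + (0)] = 0/20 = 0
  <chi_5*chi_6, chi_4> = (1/20)[1*(4)*conj(1) + 1*(-4)*conj(-1) + 2*(1)*conj(-1) + 2*(-1)*conj(1) + 2*(1)*conj(-1) + 2*(-1)*conj(1) + 5*(0)*conj(-1) + 5*(0)*conj(1)]
      = (1/20)[(4) + (4) + (-2) + (-2) + (-2) + (-2) + (0) + (0)] = 0/20 = 0
  <chi_5*chi_6, chi_5> = (1/20)[1*(4)*conj(2) + 1*(-4)*conj(-2) + 2*(1)*conj(1/2 + sqrt(5)/2) + 2*(-1)*conj(-1/2 + sqrt(5)/2) + 2*(1)*conj(1/2 - sqrt(5)/2) + 2*(-1)*conj(-sqrt(5)/2 - 1/2) + 5*(0)*conj(0) + 5*(0)*conj(0)]
      = (1/20)[(8) + (8) + (1 + sqrt(5)) + (1 - sqrt(5)) + (1 - sqrt(5)) + (1 + sqrt(5)) + (0) + (0)] = 20/20 = 1
  <chi_5*chi_6, chi_6> = (1/20)[1*(4)*conj(2) + 1*(-4)*conj(2) + 2*(1)*conj(-1/2 + sqrt(5)/2) + 2*(-1)*conj(-sqrt(5)/2 - 1/2) + 2*(1)*conj(-sqrt(5)/2 - 1/2) + 2*(-1)*conj(-1/2 + sqrt(5)/2) + 5*(0)*conj(0) + 5*(0)*conj(0)]
      = (1/20)[(8) + (-8) + (-1 + sqrt(5)) + (1 + sqrt(5)) + (-sqrt(5) - 1) + (1 - sqrt(5)) + (0) + (0)] = 0/20 = 0
  <chi_5*chi_6, chi_7> = (1/20)[1*(4)*conj(2) + 1*(-4)*conj(-2) + 2*(1)*conj(1/2 - sqrt(5)/2) + 2*(-1)*conj(-sqrt(5)/2 - 1/2) + 2*(1)*conj(1/2 + sqrt(5)/2) + 2*(-1)*conj(-1/2 + sqrt(5)/2) + 5*(0)*conj(0) + 5*(0)*conj(0)]
      = (1/20)[(8) + (8) + (1 - sqrt(5)) + (1 + sqrt(5)) + (1 + sqrt(5)) + (1 - sqrt(5)) + (0) + (0)] = 20/20 = 1
  <chi_5*chi_6, chi_8> = (1/20)[1*(4)*conj(2) + 1*(-4)*conj(2) + 2*(1)*conj(-sqrt(5)/2 - 1/2) + 2*(-1)*conj(-1/2 + sqrt(5)/2) + 2*(1)*conj(-1/2 + sqrt(5)/2) + 2*(-1)*conj(-sqrt(5)/2 - 1/2) + 5*(0)*conj(0) + 5*(0)*conj(0)]
      = (1/20)[(8) + (-8) + (-sqrt(5) - 1) + (1 - sqrt(5)) + (-1 + sqrt(5)) + (1 + sqrt(5)) + (0) + (0)] = 0/20 = 0
Hence the multiplicities are chi_5: 1, chi_7: 1. Dimension check: dim(chi_5)*dim(chi_6) = 2*2 = 4 and sum (mult * dim) = 1*2 + 1*2 = 4.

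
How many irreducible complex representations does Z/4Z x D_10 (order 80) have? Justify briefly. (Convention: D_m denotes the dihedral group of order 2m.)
32

Details: The number of irreducible complex representations of a finite group equals its number of conjugacy classes. For a direct product, #classes(G x H) = #classes(G) * #classes(H). Z/4Z has 4 classes (abelian), D_10 has 8 classes, so 4 * 8 = 32, so Z/4Z x D_10 (order 80) has exactly 32 irreducible complex representations.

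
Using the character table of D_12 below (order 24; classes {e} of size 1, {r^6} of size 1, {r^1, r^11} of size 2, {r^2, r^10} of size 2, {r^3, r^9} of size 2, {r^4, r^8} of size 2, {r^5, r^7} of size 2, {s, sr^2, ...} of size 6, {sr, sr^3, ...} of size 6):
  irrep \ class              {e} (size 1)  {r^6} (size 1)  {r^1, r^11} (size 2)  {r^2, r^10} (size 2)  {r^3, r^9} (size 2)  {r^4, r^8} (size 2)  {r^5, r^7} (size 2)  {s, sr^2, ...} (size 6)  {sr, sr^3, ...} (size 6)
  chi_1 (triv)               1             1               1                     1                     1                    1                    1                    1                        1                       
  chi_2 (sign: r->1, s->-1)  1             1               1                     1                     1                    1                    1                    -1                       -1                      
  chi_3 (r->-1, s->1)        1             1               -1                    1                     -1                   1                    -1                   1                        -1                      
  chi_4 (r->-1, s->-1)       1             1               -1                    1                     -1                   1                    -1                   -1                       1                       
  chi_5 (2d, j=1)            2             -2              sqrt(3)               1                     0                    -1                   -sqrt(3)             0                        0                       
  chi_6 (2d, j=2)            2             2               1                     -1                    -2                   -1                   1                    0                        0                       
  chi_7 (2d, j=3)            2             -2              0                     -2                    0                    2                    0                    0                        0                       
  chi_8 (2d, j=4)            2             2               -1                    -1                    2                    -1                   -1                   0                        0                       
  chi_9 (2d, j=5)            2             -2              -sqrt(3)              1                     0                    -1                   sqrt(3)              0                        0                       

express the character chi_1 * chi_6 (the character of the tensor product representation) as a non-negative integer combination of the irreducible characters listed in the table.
chi_1 tensor chi_6 = chi_6 (all other irreducibles have multiplicity 0).

Details: The character of a tensor product is the pointwise product (chi_1 * chi_6)(C) = chi_1(C) * chi_6(C):
  {e}: (1)*(2), {r^6}: (1)*(2), {r^1, r^11}: (1)*(1), {r^2, r^10}: (1)*(-1), {r^3, r^9}: (1)*(-2), {r^4, r^8}: (1)*(-1), {r^5, r^7}: (1)*(1), {s, sr^2, ...}: (1)*(0), {sr, sr^3, ...}: (1)*(0)
so (chi_1 * chi_6) takes values
  {e} -> 2, {r^6} -> 2, {r^1, r^11} -> 1, {r^2, r^10} -> -1, {r^3, r^9} -> -2, {r^4, r^8} -> -1, {r^5, r^7} -> 1, {s, sr^2, ...} -> 0, {sr, sr^3, ...} -> 0.
Now take the inner product of this character with each irreducible chi from the table, <chi_1*chi_6, chi> = (1/24) sum_C |C| (chi_1*chi_6)(C) conj(chi(C)):
  <chi_1*chi_6, chi_1> = (1/24)[1*(2)*conj(1) + 1*(2)*conj(1) + 2*(1)*conj(1) + 2*(-1)*conj(1) + 2*(-2)*conj(1) + 2*(-1)*conj(1) + 2*(1)*conj(1) + 6*(0)*conj(1) + 6*(0)*conj(1)]
      = (1/24)[(2) + (2) + (2) + (-2) + (-4) + (-2) + (2) + (0) + (0)] = 0/24 = 0
  <chi_1*chi_6, chi_2> = (1/24)[1*(2)*conj(1) + 1*(2)*conj(1) + 2*(1)*conj(1) + 2*(-1)*conj(1) + 2*(-2)*conj(1) + 2*(-1)*conj(1) + 2*(1)*conj(1) + 6*(0)*conj(-1) + 6*(0)*conj(-1)]
      = (1/24)[(2) + (2) + (2) + (-2) + (-4) + (-2) + (2) + (0) + (0)] = 0/24 = 0
  <chi_1*chi_6, chi_3> = (1/24)[1*(2)*conj(1) + 1*(2)*conj(1) + 2*(1)*conj(-1) + 2*(-1)*conj(1) + 2*(-2)*conj(-1) + 2*(-1)*conj(1) + 2*(1)*conj(-1) + 6*(0)*conj(1) + 6*(0)*conj(-1)]
      = (1/24)[(2) + (2) + (-2) + (-2) + (4) + (-2) + (-2) + (0) + (0)] = 0/24 = 0
  <chi_1*chi_6, chi_4> = (1/24)[1*(2)*conj(1) + 1*(2)*conj(1) + 2*(1)*conj(-1) + 2*(-1)*conj(1) + 2*(-2)*conj(-1) + 2*(-1)*conj(1) + 2*(1)*conj(-1) + 6*(0)*conj(-1) + 6*(0)*conj(1)]
      = (1/24)[(2) + (2) + (-2) + (-2) + (4) + (-2) + (-2) + (0) + (0)] = 0/24 = 0
  <chi_1*chi_6, chi_5> = (1/24)[1*(2)*conj(2) + 1*(2)*conj(-2) + 2*(1)*conj(sqrt(3)) + 2*(-1)*conj(1) + 2*(-2)*conj(0) + 2*(-1)*conj(-1) + 2*(1)*conj(-sqrt(3)) + 6*(0)*conj(0) + 6*(0)*conj(0)]
      = (1/24)[(4) + (-4) + (2*sqrt(3)) + (-2) + (0) + (2) + (-2*sqrt(3)) + (0) + (0)] = 0/24 = 0
  <chi_1*chi_6, chi_6> = (1/24)[1*(2)*conj(2) + 1*(2)*conj(2) + 2*(1)*conj(1) + 2*(-1)*conj(-1) + 2*(-2)*conj(-2) + 2*(-1)*conj(-1) + 2*(1)*conj(1) + 6*(0)*conj(0) + 6*(0)*conj(0)]
      = (1/24)[(4) + (4) + (2) + (2) + (8) + (2) + (2) + (0) + (0)] = 24/24 = 1
  <chi_1*chi_6, chi_7> = (1/24)[1*(2)*conj(2) + 1*(2)*conj(-2) + 2*(1)*conj(0) + 2*(-1)*conj(-2) + 2*(-2)*conj(0) + 2*(-1)*conj(2) + 2*(1)*conj(0) + 6*(0)*conj(0) + 6*(0)*conj(0)]
      = (1/24)[(4) + (-4) + (0) + (4) + (0) + (-4) + (0) + (0) + (0)] = 0/24 = 0
  <chi_1*chi_6, chi_8> = (1/24)[1*(2)*conj(2) + 1*(2)*conj(2) + 2*(1)*conj(-1) + 2*(-1)*conj(-1) + 2*(-2)*conj(2) + 2*(-1)*conj(-1) + 2*(1)*conj(-1) + 6*(0)*conj(0) + 6*(0)*conj(0)]
      = (1/24)[(4) + (4) + (-2) + (2) + (-8) + (2) + (-2) + (0) + (0)] = 0/24 = 0
  <chi_1*chi_6, chi_9> = (1/24)[1*(2)*conj(2) + 1*(2)*conj(-2) + 2*(1)*conj(-sqrt(3)) + 2*(-1)*conj(1) + 2*(-2)*conj(0) + 2*(-1)*conj(-1) + 2*(1)*conj(sqrt(3)) + 6*(0)*conj(0) + 6*(0)*conj(0)]
      = (1/24)[(4) + (-4) + (-2*sqrt(3)) + (-2) + (0) + (2) + (2*sqrt(3)) + (0) + (0)] = 0/24 = 0
Hence the multiplicities are chi_6: 1. Dimension check: dim(chi_1)*dim(chi_6) = 1*2 = 2 and sum (mult * dim) = 1*2 = 2.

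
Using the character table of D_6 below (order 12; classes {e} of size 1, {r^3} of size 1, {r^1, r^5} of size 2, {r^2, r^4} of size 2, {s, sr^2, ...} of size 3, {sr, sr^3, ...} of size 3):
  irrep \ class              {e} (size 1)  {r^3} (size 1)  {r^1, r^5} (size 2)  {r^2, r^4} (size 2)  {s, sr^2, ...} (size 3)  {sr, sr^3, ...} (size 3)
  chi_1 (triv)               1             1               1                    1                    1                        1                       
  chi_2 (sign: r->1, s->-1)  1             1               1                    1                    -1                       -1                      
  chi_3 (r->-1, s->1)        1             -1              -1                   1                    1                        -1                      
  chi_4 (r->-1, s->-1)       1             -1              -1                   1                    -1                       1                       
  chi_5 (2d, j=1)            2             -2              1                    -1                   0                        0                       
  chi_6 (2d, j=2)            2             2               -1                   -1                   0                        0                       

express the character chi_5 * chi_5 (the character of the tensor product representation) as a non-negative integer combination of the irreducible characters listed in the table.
chi_5 tensor chi_5 = chi_1 + chi_2 + chi_6 (all other irreducibles have multiplicity 0).

Solution. The character of a tensor product is the pointwise product (chi_5 * chi_5)(C) = chi_5(C) * chi_5(C):
  {e}: (2)*(2), {r^3}: (-2)*(-2), {r^1, r^5}: (1)*(1), {r^2, r^4}: (-1)*(-1), {s, sr^2, ...}: (0)*(0), {sr, sr^3, ...}: (0)*(0)
so (chi_5 * chi_5) takes values
  {e} -> 4, {r^3} -> 4, {r^1, r^5} -> 1, {r^2, r^4} -> 1, {s, sr^2, ...} -> 0, {sr, sr^3, ...} -> 0.
Now take the inner product of this character with each irreducible chi from the table, <chi_5*chi_5, chi> = (1/12) sum_C |C| (chi_5*chi_5)(C) conj(chi(C)):
  <chi_5*chi_5, chi_1> = (1/12)[1*(4)*conj(1) + 1*(4)*conj(1) + 2*(1)*conj(1) + 2*(1)*conj(1) + 3*(0)*conj(1) + 3*(0)*conj(1)]
      = (1/12)[(4) + (4) + (2) + (2) + (0) + (0)] = 12/12 = 1
  <chi_5*chi_5, chi_2> = (1/12)[1*(4)*conj(1) + 1*(4)*conj(1) + 2*(1)*conj(1) + 2*(1)*conj(1) + 3*(0)*conj(-1) + 3*(0)*conj(-1)]
      = (1/12)[(4) + (4) + (2) + (2) + (0) + (0)] = 12/12 = 1
  <chi_5*chi_5, chi_3> = (1/12)[1*(4)*conj(1) + 1*(4)*conj(-1) + 2*(1)*conj(-1) + 2*(1)*conj(1) + 3*(0)*conj(1) + 3*(0)*conj(-1)]
      = (1/12)[(4) + (-4) + (-2) + (2) + (0) + (0)] = 0/12 = 0
  <chi_5*chi_5, chi_4> = (1/12)[1*(4)*conj(1) + 1*(4)*conj(-1) + 2*(1)*conj(-1) + 2*(1)*conj(1) + 3*(0)*conj(-1) + 3*(0)*conj(1)]
      = (1/12)[(4) + (-4) + (-2) + (2) + (0) + (0)] = 0/12 = 0
  <chi_5*chi_5, chi_5> = (1/12)[1*(4)*conj(2) + 1*(4)*conj(-2) + 2*(1)*conj(1) + 2*(1)*conj(-1) + 3*(0)*conj(0) + 3*(0)*conj(0)]
      = (1/12)[(8) + (-8) + (2) + (-2) + (0) + (0)] = 0/12 = 0
  <chi_5*chi_5, chi_6> = (1/12)[1*(4)*conj(2) + 1*(4)*conj(2) + 2*(1)*conj(-1) + 2*(1)*conj(-1) + 3*(0)*conj(0) + 3*(0)*conj(0)]
      = (1/12)[(8) + (8) + (-2) + (-2) + (0) + (0)] = 12/12 = 1
Hence the multiplicities are chi_1: 1, chi_2: 1, chi_6: 1. Dimension check: dim(chi_5)*dim(chi_5) = 2*2 = 4 and sum (mult * dim) = 1*1 + 1*1 + 1*2 = 4.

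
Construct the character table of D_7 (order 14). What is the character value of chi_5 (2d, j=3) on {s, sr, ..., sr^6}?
Conjugacy classes: {e} of size 1, {r^1, r^6} of size 2, {r^2, r^5} of size 2, {r^3, r^4} of size 2, {s, sr, ..., sr^6} of size 7.
Character table:
  irrep \ class              {e} (size 1)  {r^1, r^6} (size 2)  {r^2, r^5} (size 2)  {r^3, r^4} (size 2)  {s, sr, ..., sr^6} (size 7)
  chi_1 (triv)               1             1                    1                    1                    1                          
  chi_2 (sign: r->1, s->-1)  1             1                    1                    1                    -1                         
  chi_3 (2d, j=1)            2             2*cos(2*pi/7)        -2*cos(3*pi/7)       -2*cos(pi/7)         0                          
  chi_4 (2d, j=2)            2             -2*cos(3*pi/7)       -2*cos(pi/7)         2*cos(2*pi/7)        0                          
  chi_5 (2d, j=3)            2             -2*cos(pi/7)         2*cos(2*pi/7)        -2*cos(3*pi/7)       0                          

Spot check: chi_5 (2d, j=3) on {s, sr, ..., sr^6} = 0.

Why: D_7 has order 2*7 = 14 with 5 conjugacy classes, hence 5 irreducibles. Sum of squared dims 1 + 1 + 4 + 4 + 4 = 14 = |G|. Linear characters come from the abelianisation; the 2-dimensional irreps have character r^k -> 2*cos(2*pi*j*k/7), reflections -> 0.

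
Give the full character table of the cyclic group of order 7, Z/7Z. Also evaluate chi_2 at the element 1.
Character table of Z/7Z (irreps indexed chi_0,...,chi_6 with chi_k(m) = zeta_7^(k*m), zeta_7 = exp(2*pi*i/7)):
  irrep \ class  {0} (size 1)  {1} (size 1)    {2} (size 1)    {3} (size 1)    {4} (size 1)    {5} (size 1)    {6} (size 1)  
  chi_0          1             1               1               1               1               1               1             
  chi_1          1             exp(2*I*pi/7)   exp(4*I*pi/7)   exp(6*I*pi/7)   exp(-6*I*pi/7)  exp(-4*I*pi/7)  exp(-2*I*pi/7)
  chi_2          1             exp(4*I*pi/7)   exp(-6*I*pi/7)  exp(-2*I*pi/7)  exp(2*I*pi/7)   exp(6*I*pi/7)   exp(-4*I*pi/7)
  chi_3          1             exp(6*I*pi/7)   exp(-2*I*pi/7)  exp(4*I*pi/7)   exp(-4*I*pi/7)  exp(2*I*pi/7)   exp(-6*I*pi/7)
  chi_4          1             exp(-6*I*pi/7)  exp(2*I*pi/7)   exp(-4*I*pi/7)  exp(4*I*pi/7)   exp(-2*I*pi/7)  exp(6*I*pi/7) 
  chi_5          1             exp(-4*I*pi/7)  exp(6*I*pi/7)   exp(2*I*pi/7)   exp(-2*I*pi/7)  exp(-6*I*pi/7)  exp(4*I*pi/7) 
  chi_6          1             exp(-2*I*pi/7)  exp(-4*I*pi/7)  exp(-6*I*pi/7)  exp(6*I*pi/7)   exp(4*I*pi/7)   exp(2*I*pi/7) 

Spot check: chi_2(1) = zeta_7^(2*1) = zeta_7^2 = exp(4*I*pi/7).

Reasoning: Z/7Z is abelian, so all 7 irreducible complex representations are 1-dimensional. They are given by chi_k(m) = zeta_7^(k*m) for k = 0,...,6. Row orthogonality: sum_m chi_k(m) conj(chi_l(m)) = 7 * [k = l].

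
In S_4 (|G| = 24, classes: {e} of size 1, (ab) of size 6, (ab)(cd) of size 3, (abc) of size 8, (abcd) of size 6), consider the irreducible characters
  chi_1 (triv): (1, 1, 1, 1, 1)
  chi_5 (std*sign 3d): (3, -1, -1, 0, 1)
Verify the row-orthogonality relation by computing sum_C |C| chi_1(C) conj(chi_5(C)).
Sum = 0; so <chi_1, chi_5> = 0 (distinct irreducibles are orthogonal).

Compute term by term over conjugacy classes (|C| * chi_1(C) * conj(chi_5(C))):
  1*(1)*conj(3) + 6*(1)*conj(-1) + 3*(1)*conj(-1) + 8*(1)*conj(0) + 6*(1)*conj(1)
  = (3) + (-6) + (-3) + (0) + (6)
  = 0.
Dividing by |G| = 24 gives 0/24 = 0, matching the row-orthogonality relation <chi_1, chi_5> = [chi_1 = chi_5].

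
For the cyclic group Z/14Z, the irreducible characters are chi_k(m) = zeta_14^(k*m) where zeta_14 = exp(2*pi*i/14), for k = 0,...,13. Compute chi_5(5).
chi_5(5) = zeta_14^25 = exp(-3*I*pi/7)

Explanation: chi_5(5) = zeta_14^(5*5) = zeta_14^25. Since zeta_14^14 = 1, this equals zeta_14^11 = exp(2*pi*i*11/14) = exp(-3*I*pi/7).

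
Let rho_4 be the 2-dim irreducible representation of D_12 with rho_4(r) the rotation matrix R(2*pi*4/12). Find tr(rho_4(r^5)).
chi_{rho_4}(r^5) = 2*cos(2*pi*4*5/12) = -1

Argument: rho_4(r^5) is rotation by angle 2*pi*4*5/12, whose trace is 2*cos(2*pi*4*5/12) = -1.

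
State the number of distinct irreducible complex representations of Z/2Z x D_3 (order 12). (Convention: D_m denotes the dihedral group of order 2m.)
6

Explanation: The number of irreducible complex representations of a finite group equals its number of conjugacy classes. For a direct product, #classes(G x H) = #classes(G) * #classes(H). Z/2Z has 2 classes (abelian), D_3 has 3 classes, so 2 * 3 = 6, so Z/2Z x D_3 (order 12) has exactly 6 irreducible complex representations.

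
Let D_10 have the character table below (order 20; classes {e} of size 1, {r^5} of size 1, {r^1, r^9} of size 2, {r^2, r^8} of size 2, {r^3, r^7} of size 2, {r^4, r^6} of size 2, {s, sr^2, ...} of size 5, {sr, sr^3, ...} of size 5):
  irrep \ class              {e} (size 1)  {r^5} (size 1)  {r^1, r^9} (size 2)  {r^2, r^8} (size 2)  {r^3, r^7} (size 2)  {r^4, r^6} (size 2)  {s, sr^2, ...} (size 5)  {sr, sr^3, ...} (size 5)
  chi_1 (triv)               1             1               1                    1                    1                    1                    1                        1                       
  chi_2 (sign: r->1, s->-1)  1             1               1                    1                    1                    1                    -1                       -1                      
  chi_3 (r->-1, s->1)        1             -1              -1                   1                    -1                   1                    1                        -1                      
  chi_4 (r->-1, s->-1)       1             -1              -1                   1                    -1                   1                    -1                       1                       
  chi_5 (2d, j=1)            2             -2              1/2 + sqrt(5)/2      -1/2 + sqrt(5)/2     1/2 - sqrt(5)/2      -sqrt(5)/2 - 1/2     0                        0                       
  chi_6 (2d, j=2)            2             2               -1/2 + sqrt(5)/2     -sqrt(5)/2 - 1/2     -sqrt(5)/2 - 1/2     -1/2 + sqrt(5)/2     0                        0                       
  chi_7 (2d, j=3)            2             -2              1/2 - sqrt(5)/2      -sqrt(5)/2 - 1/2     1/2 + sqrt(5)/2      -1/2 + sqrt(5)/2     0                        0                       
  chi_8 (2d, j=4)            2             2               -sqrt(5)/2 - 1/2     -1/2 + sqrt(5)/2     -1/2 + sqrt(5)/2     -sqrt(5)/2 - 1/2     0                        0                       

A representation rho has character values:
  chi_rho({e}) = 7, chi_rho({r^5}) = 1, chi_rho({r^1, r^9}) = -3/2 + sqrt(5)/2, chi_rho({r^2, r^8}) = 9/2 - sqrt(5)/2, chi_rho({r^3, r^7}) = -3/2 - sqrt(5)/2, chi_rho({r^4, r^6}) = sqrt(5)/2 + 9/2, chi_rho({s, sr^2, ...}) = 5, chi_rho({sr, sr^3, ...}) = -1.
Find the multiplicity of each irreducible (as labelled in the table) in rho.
Multiplicities: chi_1: 2, chi_2: 0, chi_3: 3, chi_4: 0, chi_5: 0, chi_6: 1, chi_7: 0, chi_8: 0.

Details: Use <chi_rho, chi> = (1/|G|) sum_C |C| * chi_rho(C) * conj(chi(C)) with |G| = 20 for each irreducible chi in the table:
  <chi_rho, chi_1> = (1/20)[1*(7)*conj(1) + 1*(1)*conj(1) + 2*(-3/2 + sqrt(5)/2)*conj(1) + 2*(9/2 - sqrt(5)/2)*conj(1) + 2*(-3/2 - sqrt(5)/2)*conj(1) + 2*(sqrt(5)/2 + 9/2)*conj(1) + 5*(5)*conj(1) + 5*(-1)*conj(1)]
      = (1/20)[(7) + (1) + (-3 + sqrt(5)) + (9 - sqrt(5)) + (-3 - sqrt(5)) + (sqrt(5) + 9) + (25) + (-5)] = 40/20 = 2
  <chi_rho, chi_2> = (1/20)[1*(7)*conj(1) + 1*(1)*conj(1) + 2*(-3/2 + sqrt(5)/2)*conj(1) + 2*(9/2 - sqrt(5)/2)*conj(1) + 2*(-3/2 - sqrt(5)/2)*conj(1) + 2*(sqrt(5)/2 + 9/2)*conj(1) + 5*(5)*conj(-1) + 5*(-1)*conj(-1)]
      = (1/20)[(7) + (1) + (-3 + sqrt(5)) + (9 - sqrt(5)) + (-3 - sqrt(5)) + (sqrt(5) + 9) + (-25) + (5)] = 0/20 = 0
  <chi_rho, chi_3> = (1/20)[1*(7)*conj(1) + 1*(1)*conj(-1) + 2*(-3/2 + sqrt(5)/2)*conj(-1) + 2*(9/2 - sqrt(5)/2)*conj(1) + 2*(-3/2 - sqrt(5)/2)*conj(-1) + 2*(sqrt(5)/2 + 9/2)*conj(1) + 5*(5)*conj(1) + 5*(-1)*conj(-1)]
      = (1/20)[(7) + (-1) + (3 - sqrt(5)) + (9 - sqrt(5)) + (sqrt(5) + 3) + (sqrt(5) + 9) + (25) + (5)] = 60/20 = 3
  <chi_rho, chi_4> = (1/20)[1*(7)*conj(1) + 1*(1)*conj(-1) + 2*(-3/2 + sqrt(5)/2)*conj(-1) + 2*(9/2 - sqrt(5)/2)*conj(1) + 2*(-3/2 - sqrt(5)/2)*conj(-1) + 2*(sqrt(5)/2 + 9/2)*conj(1) + 5*(5)*conj(-1) + 5*(-1)*conj(1)]
      = (1/20)[(7) + (-1) + (3 - sqrt(5)) + (9 - sqrt(5)) + (sqrt(5) + 3) + (sqrt(5) + 9) + (-25) + (-5)] = 0/20 = 0
  <chi_rho, chi_5> = (1/20)[1*(7)*conj(2) + 1*(1)*conj(-2) + 2*(-3/2 + sqrt(5)/2)*conj(1/2 + sqrt(5)/2) + 2*(9/2 - sqrt(5)/2)*conj(-1/2 + sqrt(5)/2) + 2*(-3/2 - sqrt(5)/2)*conj(1/2 - sqrt(5)/2) + 2*(sqrt(5)/2 + 9/2)*conj(-sqrt(5)/2 - 1/2) + 5*(5)*conj(0) + 5*(-1)*conj(0)]
      = (1/20)[(14) + (-2) + (1 - sqrt(5)) + (-7 + 5*sqrt(5)) + (1 + sqrt(5)) + (-5*sqrt(5) - 7) + (0) + (0)] = 0/20 = 0
  <chi_rho, chi_6> = (1/20)[1*(7)*conj(2) + 1*(1)*conj(2) + 2*(-3/2 + sqrt(5)/2)*conj(-1/2 + sqrt(5)/2) + 2*(9/2 - sqrt(5)/2)*conj(-sqrt(5)/2 - 1/2) + 2*(-3/2 - sqrt(5)/2)*conj(-sqrt(5)/2 - 1/2) + 2*(sqrt(5)/2 + 9/2)*conj(-1/2 + sqrt(5)/2) + 5*(5)*conj(0) + 5*(-1)*conj(0)]
      = (1/20)[(14) + (2) + (4 - 2*sqrt(5)) + (-4*sqrt(5) - 2) + (4 + 2*sqrt(5)) + (-2 + 4*sqrt(5)) + (0) + (0)] = 20/20 = 1
  <chi_rho, chi_7> = (1/20)[1*(7)*conj(2) + 1*(1)*conj(-2) + 2*(-3/2 + sqrt(5)/2)*conj(1/2 - sqrt(5)/2) + 2*(9/2 - sqrt(5)/2)*conj(-sqrt(5)/2 - 1/2) + 2*(-3/2 - sqrt(5)/2)*conj(1/2 + sqrt(5)/2) + 2*(sqrt(5)/2 + 9/2)*conj(-1/2 + sqrt(5)/2) + 5*(5)*conj(0) + 5*(-1)*conj(0)]
      = (1/20)[(14) + (-2) + (-4 + 2*sqrt(5)) + (-4*sqrt(5) - 2) + (-2*sqrt(5) - 4) + (-2 + 4*sqrt(5)) + (0) + (0)] = 0/20 = 0
  <chi_rho, chi_8> = (1/20)[1*(7)*conj(2) + 1*(1)*conj(2) + 2*(-3/2 + sqrt(5)/2)*conj(-sqrt(5)/2 - 1/2) + 2*(9/2 - sqrt(5)/2)*conj(-1/2 + sqrt(5)/2) + 2*(-3/2 - sqrt(5)/2)*conj(-1/2 + sqrt(5)/2) + 2*(sqrt(5)/2 + 9/2)*conj(-sqrt(5)/2 - 1/2) + 5*(5)*conj(0) + 5*(-1)*conj(0)]
      = (1/20)[(14) + (2) + (-1 + sqrt(5)) + (-7 + 5*sqrt(5)) + (-sqrt(5) - 1) + (-5*sqrt(5) - 7) + (0) + (0)] = 0/20 = 0
Dimension check: dim(rho) = sum (mult * dim) = 2*1 + 0*1 + 3*1 + 0*1 + 0*2 + 1*2 + 0*2 + 0*2 = 7 = chi_rho(e) = 7.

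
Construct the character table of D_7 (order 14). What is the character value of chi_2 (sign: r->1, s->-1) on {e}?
Conjugacy classes: {e} of size 1, {r^1, r^6} of size 2, {r^2, r^5} of size 2, {r^3, r^4} of size 2, {s, sr, ..., sr^6} of size 7.
Character table:
  irrep \ class              {e} (size 1)  {r^1, r^6} (size 2)  {r^2, r^5} (size 2)  {r^3, r^4} (size 2)  {s, sr, ..., sr^6} (size 7)
  chi_1 (triv)               1             1                    1                    1                    1                          
  chi_2 (sign: r->1, s->-1)  1             1                    1                    1                    -1                         
  chi_3 (2d, j=1)            2             2*cos(2*pi/7)        -2*cos(3*pi/7)       -2*cos(pi/7)         0                          
  chi_4 (2d, j=2)            2             -2*cos(3*pi/7)       -2*cos(pi/7)         2*cos(2*pi/7)        0                          
  chi_5 (2d, j=3)            2             -2*cos(pi/7)         2*cos(2*pi/7)        -2*cos(3*pi/7)       0                          

Spot check: chi_2 (sign: r->1, s->-1) on {e} = 1.

Explanation: D_7 has order 2*7 = 14 with 5 conjugacy classes, hence 5 irreducibles. Sum of squared dims 1 + 1 + 4 + 4 + 4 = 14 = |G|. Linear characters come from the abelianisation; the 2-dimensional irreps have character r^k -> 2*cos(2*pi*j*k/7), reflections -> 0.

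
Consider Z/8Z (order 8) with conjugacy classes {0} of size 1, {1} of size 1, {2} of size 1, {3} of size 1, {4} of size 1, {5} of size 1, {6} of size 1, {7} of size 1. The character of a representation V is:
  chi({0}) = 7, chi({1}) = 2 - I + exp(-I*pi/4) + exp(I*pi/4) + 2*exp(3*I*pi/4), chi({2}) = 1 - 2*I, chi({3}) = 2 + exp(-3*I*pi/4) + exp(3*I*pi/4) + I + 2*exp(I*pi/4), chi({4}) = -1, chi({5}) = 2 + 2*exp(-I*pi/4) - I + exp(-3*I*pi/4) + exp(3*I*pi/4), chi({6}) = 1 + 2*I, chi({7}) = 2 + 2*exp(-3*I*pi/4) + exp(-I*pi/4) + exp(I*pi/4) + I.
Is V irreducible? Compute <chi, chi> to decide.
Not irreducible (reducible): <chi, chi> = 11 > 1.

Derivation: <chi, chi> = (1/|G|) sum_C |C| * |chi(C)|^2 = (1/8)[1*|7|^2 + 1*|2 - I + exp(-I*pi/4) + exp(I*pi/4) + 2*exp(3*I*pi/4)|^2 + 1*|1 - 2*I|^2 + 1*|2 + exp(-3*I*pi/4) + exp(3*I*pi/4) + I + 2*exp(I*pi/4)|^2 + 1*|-1|^2 + 1*|2 + 2*exp(-I*pi/4) - I + exp(-3*I*pi/4) + exp(3*I*pi/4)|^2 + 1*|1 + 2*I|^2 + 1*|2 + 2*exp(-3*I*pi/4) + exp(-I*pi/4) + exp(I*pi/4) + I|^2]
  = (1/8)[(49) + (7 + 6*exp(-3*I*pi/4) + 2*exp(-I*pi/4) + 4*exp(3*I*pi/4) + 4*exp(I*pi/4)) + (5) + (7 + 4*exp(-3*I*pi/4) + 4*exp(-I*pi/4) + 2*exp(3*I*pi/4) + 6*exp(I*pi/4)) + (1) + (7 + 4*exp(-3*I*pi/4) + 4*exp(-I*pi/4) + 2*exp(3*I*pi/4) + 6*exp(I*pi/4)) + (5) + (7 + 6*exp(-3*I*pi/4) + 2*exp(-I*pi/4) + 4*exp(3*I*pi/4) + 4*exp(I*pi/4))] = 88/8 = 11.
(Exp terms are combined using exp(i*s)*conj(exp(i*t)) = exp(i*(s-t)), and sums of them are collapsed using the identity that for every m > 1 the m distinct m-th roots of unity sum to 0, e.g. 1 + exp(2*I*pi/3) + exp(-2*I*pi/3) = 0.)
A character is irreducible iff <chi, chi> = 1, so this representation is reducible.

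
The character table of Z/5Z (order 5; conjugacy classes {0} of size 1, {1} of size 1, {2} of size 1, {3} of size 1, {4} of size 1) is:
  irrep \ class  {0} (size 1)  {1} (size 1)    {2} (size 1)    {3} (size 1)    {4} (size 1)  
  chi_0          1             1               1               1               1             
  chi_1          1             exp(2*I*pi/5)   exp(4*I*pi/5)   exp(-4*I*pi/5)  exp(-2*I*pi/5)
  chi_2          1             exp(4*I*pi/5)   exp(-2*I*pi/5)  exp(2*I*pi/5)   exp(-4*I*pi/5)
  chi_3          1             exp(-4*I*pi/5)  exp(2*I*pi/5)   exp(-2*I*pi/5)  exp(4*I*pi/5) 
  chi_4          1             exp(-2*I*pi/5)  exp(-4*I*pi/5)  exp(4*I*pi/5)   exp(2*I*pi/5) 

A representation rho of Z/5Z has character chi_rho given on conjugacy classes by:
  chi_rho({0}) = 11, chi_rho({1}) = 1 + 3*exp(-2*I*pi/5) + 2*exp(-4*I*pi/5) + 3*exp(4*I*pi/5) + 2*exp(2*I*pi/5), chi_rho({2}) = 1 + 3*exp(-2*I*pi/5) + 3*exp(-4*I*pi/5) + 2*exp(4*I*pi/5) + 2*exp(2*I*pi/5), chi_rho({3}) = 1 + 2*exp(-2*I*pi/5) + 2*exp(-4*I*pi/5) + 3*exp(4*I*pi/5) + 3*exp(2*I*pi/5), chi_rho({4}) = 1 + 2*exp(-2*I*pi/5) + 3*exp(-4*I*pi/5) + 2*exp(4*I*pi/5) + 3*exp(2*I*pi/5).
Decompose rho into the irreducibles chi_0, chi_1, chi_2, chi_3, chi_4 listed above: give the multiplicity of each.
Multiplicities: chi_0: 1, chi_1: 2, chi_2: 3, chi_3: 2, chi_4: 3.

Argument: Use <chi_rho, chi> = (1/|G|) sum_C |C| * chi_rho(C) * conj(chi(C)) with |G| = 5 for each irreducible chi in the table:
  <chi_rho, chi_0> = (1/5)[1*(11)*conj(1) + 1*(1 + 3*exp(-2*I*pi/5) + 2*exp(-4*I*pi/5) + 3*exp(4*I*pi/5) + 2*exp(2*I*pi/5))*conj(1) + 1*(1 + 3*exp(-2*I*pi/5) + 3*exp(-4*I*pi/5) + 2*exp(4*I*pi/5) + 2*exp(2*I*pi/5))*conj(1) + 1*(1 + 2*exp(-2*I*pi/5) + 2*exp(-4*I*pi/5) + 3*exp(4*I*pi/5) + 3*exp(2*I*pi/5))*conj(1) + 1*(1 + 2*exp(-2*I*pi/5) + 3*exp(-4*I*pi/5) + 2*exp(4*I*pi/5) + 3*exp(2*I*pi/5))*conj(1)]
      = (1/5)[(11) + (1 + 3*exp(-2*I*pi/5) + 2*exp(-4*I*pi/5) + 3*exp(4*I*pi/5) + 2*exp(2*I*pi/5)) + (1 + 3*exp(-2*I*pi/5) + 3*exp(-4*I*pi/5) + 2*exp(4*I*pi/5) + 2*exp(2*I*pi/5)) + (1 + 2*exp(-2*I*pi/5) + 2*exp(-4*I*pi/5) + 3*exp(4*I*pi/5) + 3*exp(2*I*pi/5)) + (1 + 2*exp(-2*I*pi/5) + 3*exp(-4*I*pi/5) + 2*exp(4*I*pi/5) + 3*exp(2*I*pi/5))] = 5/5 = 1
  <chi_rho, chi_1> = (1/5)[1*(11)*conj(1) + 1*(1 + 3*exp(-2*I*pi/5) + 2*exp(-4*I*pi/5) + 3*exp(4*I*pi/5) + 2*exp(2*I*pi/5))*conj(exp(2*I*pi/5)) + 1*(1 + 3*exp(-2*I*pi/5) + 3*exp(-4*I*pi/5) + 2*exp(4*I*pi/5) + 2*exp(2*I*pi/5))*conj(exp(4*I*pi/5)) + 1*(1 + 2*exp(-2*I*pi/5) + 2*exp(-4*I*pi/5) + 3*exp(4*I*pi/5) + 3*exp(2*I*pi/5))*conj(exp(-4*I*pi/5)) + 1*(1 + 2*exp(-2*I*pi/5) + 3*exp(-4*I*pi/5) + 2*exp(4*I*pi/5) + 3*exp(2*I*pi/5))*conj(exp(-2*I*pi/5))]
      = (1/5)[(11) + (2 + 3*exp(-4*I*pi/5) + exp(-2*I*pi/5) + 2*exp(4*I*pi/5) + 3*exp(2*I*pi/5)) + (2 + 2*exp(-2*I*pi/5) + exp(-4*I*pi/5) + 3*exp(4*I*pi/5) + 3*exp(2*I*pi/5)) + (2 + 3*exp(-2*I*pi/5) + 3*exp(-4*I*pi/5) + exp(4*I*pi/5) + 2*exp(2*I*pi/5)) + (2 + 3*exp(-2*I*pi/5) + 2*exp(-4*I*pi/5) + exp(2*I*pi/5) + 3*exp(4*I*pi/5))] = 10/5 = 2
  <chi_rho, chi_2> = (1/5)[1*(11)*conj(1) + 1*(1 + 3*exp(-2*I*pi/5) + 2*exp(-4*I*pi/5) + 3*exp(4*I*pi/5) + 2*exp(2*I*pi/5))*conj(exp(4*I*pi/5)) + 1*(1 + 3*exp(-2*I*pi/5) + 3*exp(-4*I*pi/5) + 2*exp(4*I*pi/5) + 2*exp(2*I*pi/5))*conj(exp(-2*I*pi/5)) + 1*(1 + 2*exp(-2*I*pi/5) + 2*exp(-4*I*pi/5) + 3*exp(4*I*pi/5) + 3*exp(2*I*pi/5))*conj(exp(2*I*pi/5)) + 1*(1 + 2*exp(-2*I*pi/5) + 3*exp(-4*I*pi/5) + 2*exp(4*I*pi/5) + 3*exp(2*I*pi/5))*conj(exp(-4*I*pi/5))]
      = (1/5)[(11) + (3 + 2*exp(-2*I*pi/5) + exp(-4*I*pi/5) + 3*exp(4*I*pi/5) + 2*exp(2*I*pi/5)) + (3 + 3*exp(-2*I*pi/5) + 2*exp(-4*I*pi/5) + exp(2*I*pi/5) + 2*exp(4*I*pi/5)) + (3 + 2*exp(-4*I*pi/5) + exp(-2*I*pi/5) + 2*exp(4*I*pi/5) + 3*exp(2*I*pi/5)) + (3 + 2*exp(-2*I*pi/5) + 3*exp(-4*I*pi/5) + exp(4*I*pi/5) + 2*exp(2*I*pi/5))] = 15/5 = 3
  <chi_rho, chi_3> = (1/5)[1*(11)*conj(1) + 1*(1 + 3*exp(-2*I*pi/5) + 2*exp(-4*I*pi/5) + 3*exp(4*I*pi/5) + 2*exp(2*I*pi/5))*conj(exp(-4*I*pi/5)) + 1*(1 + 3*exp(-2*I*pi/5) + 3*exp(-4*I*pi/5) + 2*exp(4*I*pi/5) + 2*exp(2*I*pi/5))*conj(exp(2*I*pi/5)) + 1*(1 + 2*exp(-2*I*pi/5) + 2*exp(-4*I*pi/5) + 3*exp(4*I*pi/5) + 3*exp(2*I*pi/5))*conj(exp(-2*I*pi/5)) + 1*(1 + 2*exp(-2*I*pi/5) + 3*exp(-4*I*pi/5) + 2*exp(4*I*pi/5) + 3*exp(2*I*pi/5))*conj(exp(4*I*pi/5))]
      = (1/5)[(11) + (2 + 3*exp(-2*I*pi/5) + 2*exp(-4*I*pi/5) + exp(4*I*pi/5) + 3*exp(2*I*pi/5)) + (2 + 3*exp(-4*I*pi/5) + exp(-2*I*pi/5) + 3*exp(4*I*pi/5) + 2*exp(2*I*pi/5)) + (2 + 2*exp(-2*I*pi/5) + 3*exp(-4*I*pi/5) + exp(2*I*pi/5) + 3*exp(4*I*pi/5)) + (2 + 3*exp(-2*I*pi/5) + exp(-4*I*pi/5) + 2*exp(4*I*pi/5) + 3*exp(2*I*pi/5))] = 10/5 = 2
  <chi_rho, chi_4> = (1/5)[1*(11)*conj(1) + 1*(1 + 3*exp(-2*I*pi/5) + 2*exp(-4*I*pi/5) + 3*exp(4*I*pi/5) + 2*exp(2*I*pi/5))*conj(exp(-2*I*pi/5)) + 1*(1 + 3*exp(-2*I*pi/5) + 3*exp(-4*I*pi/5) + 2*exp(4*I*pi/5) + 2*exp(2*I*pi/5))*conj(exp(-4*I*pi/5)) + 1*(1 + 2*exp(-2*I*pi/5) + 2*exp(-4*I*pi/5) + 3*exp(4*I*pi/5) + 3*exp(2*I*pi/5))*conj(exp(4*I*pi/5)) + 1*(1 + 2*exp(-2*I*pi/5) + 3*exp(-4*I*pi/5) + 2*exp(4*I*pi/5) + 3*exp(2*I*pi/5))*conj(exp(2*I*pi/5))]
      = (1/5)[(11) + (3 + 2*exp(-2*I*pi/5) + 3*exp(-4*I*pi/5) + exp(2*I*pi/5) + 2*exp(4*I*pi/5)) + (3 + 2*exp(-2*I*pi/5) + 2*exp(-4*I*pi/5) + exp(4*I*pi/5) + 3*exp(2*I*pi/5)) + (3 + 3*exp(-2*I*pi/5) + exp(-4*I*pi/5) + 2*exp(4*I*pi/5) + 2*exp(2*I*pi/5)) + (3 + 2*exp(-4*I*pi/5) + exp(-2*I*pi/5) + 3*exp(4*I*pi/5) + 2*exp(2*I*pi/5))] = 15/5 = 3
(Exp terms are combined using exp(i*s)*conj(exp(i*t)) = exp(i*(s-t)), and sums of them are collapsed using the identity that for every m > 1 the m distinct m-th roots of unity sum to 0, e.g. 1 + exp(2*I*pi/3) + exp(-2*I*pi/3) = 0.)
Dimension check: dim(rho) = sum (mult * dim) = 1*1 + 2*1 + 3*1 + 2*1 + 3*1 = 11 = chi_rho(e) = 11.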